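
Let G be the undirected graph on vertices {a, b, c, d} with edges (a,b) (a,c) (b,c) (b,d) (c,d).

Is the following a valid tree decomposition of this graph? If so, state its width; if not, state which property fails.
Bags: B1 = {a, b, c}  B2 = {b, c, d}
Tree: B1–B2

Vertex coverage: the bags together contain {a, b, c, d}, the full vertex set. Edge coverage: each edge of G has both endpoints in at least one bag. Running intersection: for every vertex, the bags containing it form a connected subtree. All three properties hold, so this is a valid tree decomposition of width max|bag| − 1 = 2, and hence tw(G) ≤ 2.

Yes; width 2.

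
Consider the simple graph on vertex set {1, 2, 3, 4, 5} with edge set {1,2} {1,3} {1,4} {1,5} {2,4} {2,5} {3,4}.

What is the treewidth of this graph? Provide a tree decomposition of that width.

The largest bag has 3 vertices, giving width 2; this decomposition certifies tw(G) ≤ 2. Conversely, {1, 2, 4} is a clique of size 3, and the vertices of any clique must share a bag in every tree decomposition; so some bag has ≥ 3 vertices and tw(G) ≥ 2. Hence tw(G) = 2 exactly.

Treewidth 2.
One optimal decomposition is:
Bags: B1 = {1, 3, 4}  B2 = {1, 2, 4}  B3 = {1, 2, 5}
Tree: B1–B2, B2–B3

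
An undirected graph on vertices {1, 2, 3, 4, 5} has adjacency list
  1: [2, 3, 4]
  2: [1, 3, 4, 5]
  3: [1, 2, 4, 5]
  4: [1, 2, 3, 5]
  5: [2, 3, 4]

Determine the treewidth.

A width-3 tree decomposition is:
Bags: B1 = {2, 3, 4, 5}  B2 = {1, 2, 3, 4}
Tree: B1–B2
Every bag has size at most 4, so the width is 4 − 1 = 3 and tw(G) ≤ 3. Conversely, {1, 2, 3, 4} is a clique of size 4, and the vertices of any clique must share a bag in every tree decomposition; so some bag has ≥ 4 vertices and tw(G) ≥ 3. Combining the bounds, tw(G) = 3.

3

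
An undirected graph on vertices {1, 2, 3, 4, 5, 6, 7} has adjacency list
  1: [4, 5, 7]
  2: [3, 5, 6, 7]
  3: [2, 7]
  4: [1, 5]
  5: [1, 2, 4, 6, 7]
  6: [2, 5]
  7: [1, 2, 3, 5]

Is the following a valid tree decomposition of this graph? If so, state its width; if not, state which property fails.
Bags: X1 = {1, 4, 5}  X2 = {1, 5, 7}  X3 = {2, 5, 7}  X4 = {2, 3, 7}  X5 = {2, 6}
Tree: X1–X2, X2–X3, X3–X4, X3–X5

A tree decomposition must satisfy three properties: every vertex lies in some bag; for every edge, both endpoints lie together in some bag; and for every vertex, the bags containing it form a connected subtree. Here edge (5,6) lies in no bag, so the decomposition is invalid.

No — edge (5,6) lies in no bag.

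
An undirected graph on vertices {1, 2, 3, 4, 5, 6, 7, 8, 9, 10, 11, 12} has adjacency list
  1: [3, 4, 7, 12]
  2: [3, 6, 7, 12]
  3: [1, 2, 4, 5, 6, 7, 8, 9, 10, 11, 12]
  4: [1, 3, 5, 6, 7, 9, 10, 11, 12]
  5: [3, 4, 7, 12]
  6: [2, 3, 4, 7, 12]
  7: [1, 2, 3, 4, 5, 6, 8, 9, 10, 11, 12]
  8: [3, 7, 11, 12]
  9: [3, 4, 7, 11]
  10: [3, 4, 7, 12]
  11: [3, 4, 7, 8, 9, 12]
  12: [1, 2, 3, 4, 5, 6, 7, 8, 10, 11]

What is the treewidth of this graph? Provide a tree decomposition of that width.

The largest bag has 5 vertices, giving width 4; this decomposition certifies tw(G) ≤ 4. On the other hand G contains the 5-clique {3, 4, 7, 9, 11}. A clique must lie in a single bag of any decomposition, so no decomposition can have width below 4. Hence tw(G) = 4 exactly.

Treewidth 4.
One such decomposition:
Bags: B1 = {3, 4, 5, 7, 12}  B2 = {3, 4, 7, 11, 12}  B3 = {3, 4, 7, 10, 12}  B4 = {3, 4, 7, 9, 11}  B5 = {1, 3, 4, 7, 12}  B6 = {3, 7, 8, 11, 12}  B7 = {3, 4, 6, 7, 12}  B8 = {2, 3, 6, 7, 12}
Tree: B1–B2, B2–B3, B2–B4, B1–B5, B2–B6, B5–B7, B7–B8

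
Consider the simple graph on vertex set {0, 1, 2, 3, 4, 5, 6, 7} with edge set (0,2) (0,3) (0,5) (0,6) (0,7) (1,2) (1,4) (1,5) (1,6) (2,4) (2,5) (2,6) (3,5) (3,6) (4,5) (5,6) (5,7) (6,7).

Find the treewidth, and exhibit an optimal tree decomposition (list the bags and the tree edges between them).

Each bag holds 4 vertices, so the decomposition has width 3, which upper-bounds the treewidth. Conversely, {1, 2, 4, 5} is a clique of size 4, and the vertices of any clique must share a bag in every tree decomposition; so some bag has ≥ 4 vertices and tw(G) ≥ 3. Therefore the treewidth is 3.

Treewidth 3.
One such decomposition:
Bags: B1 = {0, 2, 5, 6}  B2 = {1, 2, 5, 6}  B3 = {1, 2, 4, 5}  B4 = {0, 3, 5, 6}  B5 = {0, 5, 6, 7}
Tree: B1–B2, B2–B3, B1–B4, B1–B5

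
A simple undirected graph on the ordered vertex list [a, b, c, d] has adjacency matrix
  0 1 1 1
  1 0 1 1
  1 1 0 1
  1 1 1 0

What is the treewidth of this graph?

3

A width-3 tree decomposition is:
Bags: B1 = {a, b, c, d}
Tree: (single bag)
With just one bag of size 4, the width is 4 − 1 = 3, so tw(G) ≤ 3. On the other hand G contains the 4-clique {a, b, c, d}. A clique must lie in a single bag of any decomposition, so no decomposition can have width below 3. The upper and lower bounds meet at 3, so that is the treewidth.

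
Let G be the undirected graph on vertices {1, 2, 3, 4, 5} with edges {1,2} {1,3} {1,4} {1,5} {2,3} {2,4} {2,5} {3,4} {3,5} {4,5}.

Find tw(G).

4

A width-4 tree decomposition is:
Bags: B1 = {1, 2, 3, 4, 5}
Tree: (single bag)
With just one bag of size 5, the width is 5 − 1 = 4, so tw(G) ≤ 4. For the lower bound, the 5 vertices {1, 2, 3, 4, 5} are pairwise adjacent, and any tree decomposition puts a clique entirely inside one bag — forcing width ≥ 4. The upper and lower bounds meet at 4, so that is the treewidth.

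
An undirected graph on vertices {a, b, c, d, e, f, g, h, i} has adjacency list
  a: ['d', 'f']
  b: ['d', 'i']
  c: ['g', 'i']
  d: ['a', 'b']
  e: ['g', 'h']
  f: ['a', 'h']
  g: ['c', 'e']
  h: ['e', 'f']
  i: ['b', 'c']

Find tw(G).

A width-2 tree decomposition is:
Bags: B1 = {c, e, g}  B2 = {c, e, i}  B3 = {b, e, i}  B4 = {b, d, e}  B5 = {a, d, e}  B6 = {a, e, f}  B7 = {e, f, h}
Tree: B1–B2, B2–B3, B3–B4, B4–B5, B5–B6, B6–B7
The largest bag has 3 vertices, giving width 2; this decomposition certifies tw(G) ≤ 2. The edges e–g–c–i–b–d–a–f–h–e form a cycle, so G is not a tree and its treewidth is at least 2. Combining the bounds, tw(G) = 2.

2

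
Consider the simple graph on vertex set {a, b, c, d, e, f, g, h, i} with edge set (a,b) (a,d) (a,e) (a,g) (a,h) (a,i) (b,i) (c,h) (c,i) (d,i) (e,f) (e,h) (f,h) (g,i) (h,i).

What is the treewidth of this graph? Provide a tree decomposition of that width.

Each bag holds 3 vertices, so the decomposition has width 2, which upper-bounds the treewidth. Conversely, {a, e, h} is a clique of size 3, and the vertices of any clique must share a bag in every tree decomposition; so some bag has ≥ 3 vertices and tw(G) ≥ 2. Therefore the treewidth is 2.

Treewidth 2.
One such decomposition:
Bags: B1 = {a, g, i}  B2 = {a, h, i}  B3 = {a, d, i}  B4 = {a, e, h}  B5 = {e, f, h}  B6 = {c, h, i}  B7 = {a, b, i}
Tree: B1–B2, B1–B3, B2–B4, B4–B5, B2–B6, B3–B7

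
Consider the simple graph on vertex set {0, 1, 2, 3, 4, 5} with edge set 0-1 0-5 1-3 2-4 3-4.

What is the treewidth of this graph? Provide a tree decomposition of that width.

Treewidth 1.
Bags: B1 = {0, 5}  B2 = {0, 1}  B3 = {1, 3}  B4 = {3, 4}  B5 = {2, 4}
Tree: B1–B2, B2–B3, B3–B4, B4–B5

The largest bag has 2 vertices, giving width 1; this decomposition certifies tw(G) ≤ 1. Any graph with an edge has treewidth ≥ 1, and G has the edge 5–0. Combining the bounds, tw(G) = 1.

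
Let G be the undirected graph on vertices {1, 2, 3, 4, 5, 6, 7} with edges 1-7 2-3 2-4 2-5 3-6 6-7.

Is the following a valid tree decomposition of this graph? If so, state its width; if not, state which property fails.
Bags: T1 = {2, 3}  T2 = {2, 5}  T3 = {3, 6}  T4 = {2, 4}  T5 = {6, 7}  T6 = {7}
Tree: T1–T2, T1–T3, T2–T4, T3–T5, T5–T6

A tree decomposition must satisfy three properties: every vertex lies in some bag; for every edge, both endpoints lie together in some bag; and for every vertex, the bags containing it form a connected subtree. Here vertex 1 appears in no bag, so the decomposition is invalid.

No — vertex 1 appears in no bag.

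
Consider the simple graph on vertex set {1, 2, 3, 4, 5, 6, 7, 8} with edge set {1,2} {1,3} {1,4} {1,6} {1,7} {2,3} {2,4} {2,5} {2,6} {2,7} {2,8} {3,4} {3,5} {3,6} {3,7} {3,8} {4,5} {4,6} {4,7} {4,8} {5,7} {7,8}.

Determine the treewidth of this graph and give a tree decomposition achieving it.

Every bag has size at most 5, so the width is 5 − 1 = 4 and tw(G) ≤ 4. Conversely, {1, 2, 3, 4, 6} is a clique of size 5, and the vertices of any clique must share a bag in every tree decomposition; so some bag has ≥ 5 vertices and tw(G) ≥ 4. Combining the bounds, tw(G) = 4.

Treewidth 4.
One optimal decomposition is:
Bags: B1 = {2, 3, 4, 7, 8}  B2 = {1, 2, 3, 4, 7}  B3 = {2, 3, 4, 5, 7}  B4 = {1, 2, 3, 4, 6}
Tree: B1–B2, B2–B3, B2–B4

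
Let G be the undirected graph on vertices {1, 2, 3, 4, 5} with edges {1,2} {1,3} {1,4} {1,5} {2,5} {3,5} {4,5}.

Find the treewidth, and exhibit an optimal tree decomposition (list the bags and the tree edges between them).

Treewidth 2.
One optimal decomposition is:
Bags: B1 = {1, 2, 5}  B2 = {1, 3, 5}  B3 = {1, 4, 5}
Tree: B1–B2, B2–B3

The largest bag has 3 vertices, giving width 2; this decomposition certifies tw(G) ≤ 2. On the other hand G contains the 3-clique {1, 2, 5}. A clique must lie in a single bag of any decomposition, so no decomposition can have width below 2. Combining the bounds, tw(G) = 2.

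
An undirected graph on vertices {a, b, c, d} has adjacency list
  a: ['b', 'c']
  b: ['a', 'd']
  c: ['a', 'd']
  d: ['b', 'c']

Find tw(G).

2

A width-2 tree decomposition is:
Bags: B1 = {a, c, d}  B2 = {a, b, d}
Tree: B1–B2
Every bag has size at most 3, so the width is 3 − 1 = 2 and tw(G) ≤ 2. For the lower bound, G contains the cycle d–c–a–b–d, so G is not a forest; only forests have treewidth ≤ 1, hence tw(G) ≥ 2. Combining the bounds, tw(G) = 2.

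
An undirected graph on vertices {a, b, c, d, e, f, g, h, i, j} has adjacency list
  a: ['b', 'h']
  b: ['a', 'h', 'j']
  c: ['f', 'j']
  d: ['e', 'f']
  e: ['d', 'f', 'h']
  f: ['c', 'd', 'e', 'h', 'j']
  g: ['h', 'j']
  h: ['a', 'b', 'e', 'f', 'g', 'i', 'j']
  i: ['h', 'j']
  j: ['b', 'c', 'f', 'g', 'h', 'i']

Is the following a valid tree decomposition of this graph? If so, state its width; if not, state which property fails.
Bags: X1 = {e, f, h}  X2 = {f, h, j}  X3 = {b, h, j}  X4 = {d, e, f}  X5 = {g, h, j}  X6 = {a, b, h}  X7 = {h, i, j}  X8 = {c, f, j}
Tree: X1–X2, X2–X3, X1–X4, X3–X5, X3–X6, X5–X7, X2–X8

Every vertex of G appears in some bag (union = {a, b, c, d, e, f, g, h, i, j}); every edge is covered by a bag; and for each vertex v the set of bags containing v is connected in the bag tree. The decomposition is therefore valid. The largest bag has 3 vertices, so the width is 2.

Yes; width 2.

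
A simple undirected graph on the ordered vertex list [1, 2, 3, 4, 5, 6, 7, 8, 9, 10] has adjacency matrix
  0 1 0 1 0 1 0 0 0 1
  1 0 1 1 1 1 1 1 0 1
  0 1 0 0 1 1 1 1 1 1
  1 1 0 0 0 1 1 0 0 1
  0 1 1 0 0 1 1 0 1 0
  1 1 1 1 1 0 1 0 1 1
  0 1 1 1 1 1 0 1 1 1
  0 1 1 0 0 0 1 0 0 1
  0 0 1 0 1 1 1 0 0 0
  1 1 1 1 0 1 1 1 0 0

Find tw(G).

A width-4 tree decomposition is:
Bags: B1 = {2, 4, 6, 7, 10}  B2 = {2, 3, 6, 7, 10}  B3 = {1, 2, 4, 6, 10}  B4 = {2, 3, 5, 6, 7}  B5 = {2, 3, 7, 8, 10}  B6 = {3, 5, 6, 7, 9}
Tree: B1–B2, B1–B3, B2–B4, B2–B5, B4–B6
Each bag holds 5 vertices, so the decomposition has width 4, which upper-bounds the treewidth. Conversely, {3, 5, 6, 7, 9} is a clique of size 5, and the vertices of any clique must share a bag in every tree decomposition; so some bag has ≥ 5 vertices and tw(G) ≥ 4. The upper and lower bounds meet at 4, so that is the treewidth.

4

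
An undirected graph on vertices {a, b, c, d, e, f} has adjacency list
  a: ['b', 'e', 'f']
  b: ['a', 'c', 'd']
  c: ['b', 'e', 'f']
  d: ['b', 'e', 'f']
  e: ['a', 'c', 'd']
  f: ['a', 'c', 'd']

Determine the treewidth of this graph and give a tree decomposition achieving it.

Treewidth 3.
One such decomposition:
Bags: B1 = {a, b, e, f}  B2 = {b, d, e, f}  B3 = {b, c, e, f}
Tree: B1–B2, B2–B3

Every bag has size at most 4, so the width is 4 − 1 = 3 and tw(G) ≤ 3. For the lower bound: the 4 vertex sets {a,b}, {d,e}, {f}, {c} are disjoint, each induces a connected subgraph, and every pair is joined by at least one edge of G. Contracting each set to a single vertex therefore yields K_{4} as a minor, and since treewidth is minor-monotone, tw(G) ≥ tw(K_{4}) = 3. Combining the bounds, tw(G) = 3.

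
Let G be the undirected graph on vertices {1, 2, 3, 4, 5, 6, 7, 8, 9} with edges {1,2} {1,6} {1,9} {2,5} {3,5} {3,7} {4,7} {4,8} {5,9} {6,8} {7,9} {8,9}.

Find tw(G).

A width-3 tree decomposition is:
Bags: B1 = {1, 2, 5, 6}  B2 = {1, 5, 6, 9}  B3 = {5, 6, 8, 9}  B4 = {3, 5, 8, 9}  B5 = {3, 7, 8, 9}  B6 = {3, 4, 7, 8}
Tree: B1–B2, B2–B3, B3–B4, B4–B5, B5–B6
Every bag has size at most 4, so the width is 4 − 1 = 3 and tw(G) ≤ 3. For the lower bound: the 4 vertex sets {1,2,6}, {5}, {9}, {3,4,7,8} are disjoint, each induces a connected subgraph, and every pair is joined by at least one edge of G. Contracting each set to a single vertex therefore yields K_{4} as a minor, and since treewidth is minor-monotone, tw(G) ≥ tw(K_{4}) = 3. The upper and lower bounds meet at 3, so that is the treewidth.

3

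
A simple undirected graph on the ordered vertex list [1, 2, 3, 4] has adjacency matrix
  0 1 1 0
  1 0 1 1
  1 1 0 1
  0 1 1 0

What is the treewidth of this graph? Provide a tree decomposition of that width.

Every bag has size at most 3, so the width is 3 − 1 = 2 and tw(G) ≤ 2. For the lower bound, the 3 vertices {1, 2, 3} are pairwise adjacent, and any tree decomposition puts a clique entirely inside one bag — forcing width ≥ 2. Hence tw(G) = 2 exactly.

Treewidth 2.
Bags: B1 = {1, 2, 3}  B2 = {2, 3, 4}
Tree: B1–B2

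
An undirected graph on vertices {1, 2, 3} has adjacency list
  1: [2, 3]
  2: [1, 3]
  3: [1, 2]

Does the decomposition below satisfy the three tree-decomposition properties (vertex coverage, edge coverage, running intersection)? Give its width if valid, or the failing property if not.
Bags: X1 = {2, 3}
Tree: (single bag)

No — vertex 1 appears in no bag.

A tree decomposition must satisfy three properties: every vertex lies in some bag; for every edge, both endpoints lie together in some bag; and for every vertex, the bags containing it form a connected subtree. Here vertex 1 appears in no bag, so the decomposition is invalid.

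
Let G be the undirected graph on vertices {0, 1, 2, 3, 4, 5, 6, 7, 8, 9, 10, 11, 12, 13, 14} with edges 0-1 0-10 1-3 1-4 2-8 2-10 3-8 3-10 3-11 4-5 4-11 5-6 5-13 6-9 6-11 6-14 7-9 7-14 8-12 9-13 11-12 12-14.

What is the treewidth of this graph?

A width-3 tree decomposition is:
Bags: B1 = {0, 1, 2, 10}  B2 = {1, 2, 3, 10}  B3 = {1, 2, 3, 8}  B4 = {1, 3, 4, 8}  B5 = {3, 4, 8, 11}  B6 = {4, 8, 11, 12}  B7 = {4, 5, 11, 12}  B8 = {5, 6, 11, 12}  B9 = {5, 6, 12, 14}  B10 = {5, 6, 13, 14}  B11 = {6, 9, 13, 14}  B12 = {7, 9, 13, 14}
Tree: B1–B2, B2–B3, B3–B4, B4–B5, B5–B6, B6–B7, B7–B8, B8–B9, B9–B10, B10–B11, B11–B12
Every bag has size at most 4, so the width is 4 − 1 = 3 and tw(G) ≤ 3. For the lower bound: the 4 vertex sets {0,2,10}, {1}, {3}, {4,8,11,12} are disjoint, each induces a connected subgraph, and every pair is joined by at least one edge of G. Contracting each set to a single vertex therefore yields K_{4} as a minor, and since treewidth is minor-monotone, tw(G) ≥ tw(K_{4}) = 3. The upper and lower bounds meet at 3, so that is the treewidth.

3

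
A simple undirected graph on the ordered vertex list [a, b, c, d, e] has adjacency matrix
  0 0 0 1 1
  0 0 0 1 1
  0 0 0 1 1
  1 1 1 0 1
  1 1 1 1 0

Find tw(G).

A width-2 tree decomposition is:
Bags: B1 = {c, d, e}  B2 = {a, d, e}  B3 = {b, d, e}
Tree: B1–B2, B1–B3
Each bag holds 3 vertices, so the decomposition has width 2, which upper-bounds the treewidth. On the other hand G contains the 3-clique {c, d, e}. A clique must lie in a single bag of any decomposition, so no decomposition can have width below 2. Therefore the treewidth is 2.

2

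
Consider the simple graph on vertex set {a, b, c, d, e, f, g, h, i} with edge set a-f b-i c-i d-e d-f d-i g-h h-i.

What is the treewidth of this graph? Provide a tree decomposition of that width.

Every bag has size at most 2, so the width is 2 − 1 = 1 and tw(G) ≤ 1. Any graph with an edge has treewidth ≥ 1, and G has the edge d–i. Hence tw(G) = 1 exactly.

Treewidth 1.
Bags: B1 = {d, i}  B2 = {d, e}  B3 = {c, i}  B4 = {b, i}  B5 = {d, f}  B6 = {a, f}  B7 = {h, i}  B8 = {g, h}
Tree: B1–B2, B1–B3, B1–B4, B1–B5, B5–B6, B3–B7, B7–B8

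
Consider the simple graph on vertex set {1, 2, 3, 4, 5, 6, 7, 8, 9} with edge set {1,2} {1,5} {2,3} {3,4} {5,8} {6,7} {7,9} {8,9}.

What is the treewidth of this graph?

A width-1 tree decomposition is:
Bags: B1 = {6, 7}  B2 = {7, 9}  B3 = {8, 9}  B4 = {5, 8}  B5 = {1, 5}  B6 = {1, 2}  B7 = {2, 3}  B8 = {3, 4}
Tree: B1–B2, B2–B3, B3–B4, B4–B5, B5–B6, B6–B7, B7–B8
Each bag holds 2 vertices, so the decomposition has width 1, which upper-bounds the treewidth. G has an edge, so its treewidth is at least 1. Hence tw(G) = 1 exactly.

1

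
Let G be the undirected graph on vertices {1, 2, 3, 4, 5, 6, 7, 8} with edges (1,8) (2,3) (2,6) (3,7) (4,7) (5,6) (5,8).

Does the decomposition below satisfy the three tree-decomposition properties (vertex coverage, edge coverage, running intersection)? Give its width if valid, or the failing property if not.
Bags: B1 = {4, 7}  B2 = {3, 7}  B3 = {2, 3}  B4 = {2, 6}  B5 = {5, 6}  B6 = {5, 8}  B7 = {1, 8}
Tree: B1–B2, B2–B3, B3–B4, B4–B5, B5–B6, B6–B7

Vertex coverage: the bags together contain {1, 2, 3, 4, 5, 6, 7, 8}, the full vertex set. Edge coverage: each edge of G has both endpoints in at least one bag. Running intersection: for every vertex, the bags containing it form a connected subtree. All three properties hold, so this is a valid tree decomposition of width max|bag| − 1 = 1, and hence tw(G) ≤ 1.

Yes; width 1.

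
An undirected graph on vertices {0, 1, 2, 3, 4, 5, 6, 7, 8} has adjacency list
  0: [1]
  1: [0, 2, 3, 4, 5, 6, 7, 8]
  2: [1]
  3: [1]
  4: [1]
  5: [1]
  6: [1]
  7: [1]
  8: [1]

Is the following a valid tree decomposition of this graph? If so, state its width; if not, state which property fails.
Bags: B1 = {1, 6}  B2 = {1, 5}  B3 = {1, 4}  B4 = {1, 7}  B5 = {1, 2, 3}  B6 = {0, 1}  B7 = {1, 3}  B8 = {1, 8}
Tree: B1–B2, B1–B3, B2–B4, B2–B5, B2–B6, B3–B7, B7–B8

A tree decomposition must satisfy three properties: every vertex lies in some bag; for every edge, both endpoints lie together in some bag; and for every vertex, the bags containing it form a connected subtree. Here bags containing vertex 3 are not connected in the tree, so the decomposition is invalid.

No — bags containing vertex 3 are not connected in the tree.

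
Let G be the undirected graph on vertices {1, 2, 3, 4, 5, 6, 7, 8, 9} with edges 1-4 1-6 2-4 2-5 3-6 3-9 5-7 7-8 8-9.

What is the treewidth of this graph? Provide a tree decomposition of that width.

Every bag has size at most 3, so the width is 3 − 1 = 2 and tw(G) ≤ 2. For the lower bound, G contains the cycle 9–3–6–1–4–2–5–7–8–9, so G is not a forest; only forests have treewidth ≤ 1, hence tw(G) ≥ 2. Combining the bounds, tw(G) = 2.

Treewidth 2.
One such decomposition:
Bags: B1 = {3, 6, 9}  B2 = {1, 6, 9}  B3 = {1, 4, 9}  B4 = {2, 4, 9}  B5 = {2, 5, 9}  B6 = {5, 7, 9}  B7 = {7, 8, 9}
Tree: B1–B2, B2–B3, B3–B4, B4–B5, B5–B6, B6–B7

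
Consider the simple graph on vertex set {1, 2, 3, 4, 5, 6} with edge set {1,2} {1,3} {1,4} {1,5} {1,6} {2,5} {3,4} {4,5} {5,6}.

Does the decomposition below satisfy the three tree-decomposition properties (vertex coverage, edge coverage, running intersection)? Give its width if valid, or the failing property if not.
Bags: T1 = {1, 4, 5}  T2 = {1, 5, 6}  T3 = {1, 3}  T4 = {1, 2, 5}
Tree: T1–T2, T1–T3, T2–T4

No — edge (4,3) lies in no bag.

A tree decomposition must satisfy three properties: every vertex lies in some bag; for every edge, both endpoints lie together in some bag; and for every vertex, the bags containing it form a connected subtree. Here edge (4,3) lies in no bag, so the decomposition is invalid.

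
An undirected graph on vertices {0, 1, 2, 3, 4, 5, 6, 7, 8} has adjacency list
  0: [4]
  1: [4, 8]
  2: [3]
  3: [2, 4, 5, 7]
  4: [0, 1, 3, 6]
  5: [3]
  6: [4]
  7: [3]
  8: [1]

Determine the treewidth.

1

A width-1 tree decomposition is:
Bags: B1 = {3, 7}  B2 = {3, 4}  B3 = {1, 4}  B4 = {4, 6}  B5 = {0, 4}  B6 = {1, 8}  B7 = {2, 3}  B8 = {3, 5}
Tree: B1–B2, B2–B3, B2–B4, B4–B5, B3–B6, B1–B7, B7–B8
Each bag holds 2 vertices, so the decomposition has width 1, which upper-bounds the treewidth. Any graph with an edge has treewidth ≥ 1, and G has the edge 3–7. The upper and lower bounds meet at 1, so that is the treewidth.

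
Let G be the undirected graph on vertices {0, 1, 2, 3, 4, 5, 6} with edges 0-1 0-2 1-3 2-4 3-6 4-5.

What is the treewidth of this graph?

1

A width-1 tree decomposition is:
Bags: B1 = {4, 5}  B2 = {2, 4}  B3 = {0, 2}  B4 = {0, 1}  B5 = {1, 3}  B6 = {3, 6}
Tree: B1–B2, B2–B3, B3–B4, B4–B5, B5–B6
The largest bag has 2 vertices, giving width 1; this decomposition certifies tw(G) ≤ 1. G has an edge, so its treewidth is at least 1. Hence tw(G) = 1 exactly.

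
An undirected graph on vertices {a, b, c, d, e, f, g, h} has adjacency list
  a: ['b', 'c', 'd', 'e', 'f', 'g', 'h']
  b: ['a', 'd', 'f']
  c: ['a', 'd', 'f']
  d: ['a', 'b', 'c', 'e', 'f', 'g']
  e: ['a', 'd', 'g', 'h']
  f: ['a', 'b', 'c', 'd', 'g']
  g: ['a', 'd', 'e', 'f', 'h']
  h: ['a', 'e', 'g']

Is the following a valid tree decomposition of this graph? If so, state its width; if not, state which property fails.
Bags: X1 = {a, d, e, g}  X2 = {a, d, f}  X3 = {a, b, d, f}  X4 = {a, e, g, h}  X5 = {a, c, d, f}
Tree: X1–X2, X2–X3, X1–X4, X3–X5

A tree decomposition must satisfy three properties: every vertex lies in some bag; for every edge, both endpoints lie together in some bag; and for every vertex, the bags containing it form a connected subtree. Here edge (g,f) lies in no bag, so the decomposition is invalid.

No — edge (g,f) lies in no bag.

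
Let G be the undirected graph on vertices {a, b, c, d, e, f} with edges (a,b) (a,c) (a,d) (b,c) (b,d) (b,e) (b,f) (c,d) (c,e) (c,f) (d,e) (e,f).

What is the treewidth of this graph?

A width-3 tree decomposition is:
Bags: B1 = {b, c, d, e}  B2 = {b, c, e, f}  B3 = {a, b, c, d}
Tree: B1–B2, B1–B3
Every bag has size at most 4, so the width is 4 − 1 = 3 and tw(G) ≤ 3. For the lower bound, the 4 vertices {b, c, d, e} are pairwise adjacent, and any tree decomposition puts a clique entirely inside one bag — forcing width ≥ 3. The upper and lower bounds meet at 3, so that is the treewidth.

3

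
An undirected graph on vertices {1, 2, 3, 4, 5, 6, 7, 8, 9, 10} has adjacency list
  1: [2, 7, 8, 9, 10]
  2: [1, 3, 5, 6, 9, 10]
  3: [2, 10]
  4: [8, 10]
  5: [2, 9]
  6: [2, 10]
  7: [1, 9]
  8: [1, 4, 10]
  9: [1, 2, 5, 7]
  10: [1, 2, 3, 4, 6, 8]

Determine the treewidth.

A width-2 tree decomposition is:
Bags: B1 = {1, 2, 9}  B2 = {1, 2, 10}  B3 = {2, 6, 10}  B4 = {1, 7, 9}  B5 = {2, 5, 9}  B6 = {1, 8, 10}  B7 = {2, 3, 10}  B8 = {4, 8, 10}
Tree: B1–B2, B2–B3, B1–B4, B1–B5, B2–B6, B2–B7, B6–B8
The largest bag has 3 vertices, giving width 2; this decomposition certifies tw(G) ≤ 2. On the other hand G contains the 3-clique {1, 8, 10}. A clique must lie in a single bag of any decomposition, so no decomposition can have width below 2. The upper and lower bounds meet at 2, so that is the treewidth.

2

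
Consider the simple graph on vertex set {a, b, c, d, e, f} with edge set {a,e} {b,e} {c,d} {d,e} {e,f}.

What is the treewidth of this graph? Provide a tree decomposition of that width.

Each bag holds 2 vertices, so the decomposition has width 1, which upper-bounds the treewidth. Since G has at least one edge (e.g. d–c), it is not an edgeless graph, so tw(G) ≥ 1. Therefore the treewidth is 1.

Treewidth 1.
One such decomposition:
Bags: B1 = {c, d}  B2 = {d, e}  B3 = {e, f}  B4 = {b, e}  B5 = {a, e}
Tree: B1–B2, B2–B3, B2–B4, B2–B5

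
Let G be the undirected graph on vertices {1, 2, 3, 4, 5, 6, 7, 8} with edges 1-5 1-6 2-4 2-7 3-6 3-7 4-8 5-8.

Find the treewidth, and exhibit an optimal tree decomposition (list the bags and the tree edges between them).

Treewidth 2.
Bags: B1 = {1, 3, 6}  B2 = {1, 3, 7}  B3 = {1, 2, 7}  B4 = {1, 2, 4}  B5 = {1, 4, 8}  B6 = {1, 5, 8}
Tree: B1–B2, B2–B3, B3–B4, B4–B5, B5–B6

Each bag holds 3 vertices, so the decomposition has width 2, which upper-bounds the treewidth. The edges 1–6–3–7–2–4–8–5–1 form a cycle, so G is not a tree and its treewidth is at least 2. Combining the bounds, tw(G) = 2.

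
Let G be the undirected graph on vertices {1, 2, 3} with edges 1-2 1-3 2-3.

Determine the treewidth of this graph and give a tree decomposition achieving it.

Treewidth 2.
Bags: B1 = {1, 2, 3}
Tree: (single bag)

A single bag containing all 3 vertices is trivially a valid decomposition of width 2. On the other hand G contains the 3-clique {1, 2, 3}. A clique must lie in a single bag of any decomposition, so no decomposition can have width below 2. Therefore the treewidth is 2.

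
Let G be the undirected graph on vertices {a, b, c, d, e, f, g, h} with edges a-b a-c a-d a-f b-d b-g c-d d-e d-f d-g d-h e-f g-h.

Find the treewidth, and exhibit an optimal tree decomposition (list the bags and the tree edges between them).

Each bag holds 3 vertices, so the decomposition has width 2, which upper-bounds the treewidth. Conversely, {d, g, h} is a clique of size 3, and the vertices of any clique must share a bag in every tree decomposition; so some bag has ≥ 3 vertices and tw(G) ≥ 2. The upper and lower bounds meet at 2, so that is the treewidth.

Treewidth 2.
One optimal decomposition is:
Bags: B1 = {a, d, f}  B2 = {a, c, d}  B3 = {a, b, d}  B4 = {b, d, g}  B5 = {d, e, f}  B6 = {d, g, h}
Tree: B1–B2, B1–B3, B3–B4, B1–B5, B4–B6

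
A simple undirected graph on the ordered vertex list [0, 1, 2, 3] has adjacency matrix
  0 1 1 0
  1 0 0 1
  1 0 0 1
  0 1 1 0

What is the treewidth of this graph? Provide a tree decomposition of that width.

Each bag holds 3 vertices, so the decomposition has width 2, which upper-bounds the treewidth. Since 3–2–0–1–3 is a cycle in G, G is not acyclic. Forests are exactly the graphs of treewidth ≤ 1, so tw(G) ≥ 2. Therefore the treewidth is 2.

Treewidth 2.
Bags: B1 = {0, 2, 3}  B2 = {0, 1, 3}
Tree: B1–B2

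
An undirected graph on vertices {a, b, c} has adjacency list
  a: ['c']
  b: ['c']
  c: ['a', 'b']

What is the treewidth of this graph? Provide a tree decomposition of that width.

Every bag has size at most 2, so the width is 2 − 1 = 1 and tw(G) ≤ 1. Since G has at least one edge (e.g. c–b), it is not an edgeless graph, so tw(G) ≥ 1. The upper and lower bounds meet at 1, so that is the treewidth.

Treewidth 1.
Bags: B1 = {b, c}  B2 = {a, c}
Tree: B1–B2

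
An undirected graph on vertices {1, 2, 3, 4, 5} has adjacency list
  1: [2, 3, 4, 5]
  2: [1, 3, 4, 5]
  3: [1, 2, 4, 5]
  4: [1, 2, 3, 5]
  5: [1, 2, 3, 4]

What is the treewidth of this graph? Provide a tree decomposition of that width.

Treewidth 4.
Bags: B1 = {1, 2, 3, 4, 5}
Tree: (single bag)

A single bag containing all 5 vertices is trivially a valid decomposition of width 4. Conversely, {1, 2, 3, 4, 5} is a clique of size 5, and the vertices of any clique must share a bag in every tree decomposition; so some bag has ≥ 5 vertices and tw(G) ≥ 4. The upper and lower bounds meet at 4, so that is the treewidth.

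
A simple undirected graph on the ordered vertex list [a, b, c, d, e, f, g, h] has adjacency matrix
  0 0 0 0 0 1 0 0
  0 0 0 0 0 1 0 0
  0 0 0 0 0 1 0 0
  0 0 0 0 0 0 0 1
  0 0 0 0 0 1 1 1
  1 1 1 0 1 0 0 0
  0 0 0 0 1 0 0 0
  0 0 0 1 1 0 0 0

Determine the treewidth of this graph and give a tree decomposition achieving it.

Each bag holds 2 vertices, so the decomposition has width 1, which upper-bounds the treewidth. Any graph with an edge has treewidth ≥ 1, and G has the edge f–b. The upper and lower bounds meet at 1, so that is the treewidth.

Treewidth 1.
One such decomposition:
Bags: B1 = {b, f}  B2 = {c, f}  B3 = {e, f}  B4 = {a, f}  B5 = {e, g}  B6 = {e, h}  B7 = {d, h}
Tree: B1–B2, B1–B3, B2–B4, B3–B5, B3–B6, B6–B7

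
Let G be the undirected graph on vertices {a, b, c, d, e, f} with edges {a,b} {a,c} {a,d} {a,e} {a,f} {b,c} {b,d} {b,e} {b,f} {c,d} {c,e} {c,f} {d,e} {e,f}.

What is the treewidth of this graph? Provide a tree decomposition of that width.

Treewidth 4.
Bags: B1 = {a, b, c, d, e}  B2 = {a, b, c, e, f}
Tree: B1–B2

The largest bag has 5 vertices, giving width 4; this decomposition certifies tw(G) ≤ 4. For the lower bound, the 5 vertices {a, b, c, d, e} are pairwise adjacent, and any tree decomposition puts a clique entirely inside one bag — forcing width ≥ 4. Therefore the treewidth is 4.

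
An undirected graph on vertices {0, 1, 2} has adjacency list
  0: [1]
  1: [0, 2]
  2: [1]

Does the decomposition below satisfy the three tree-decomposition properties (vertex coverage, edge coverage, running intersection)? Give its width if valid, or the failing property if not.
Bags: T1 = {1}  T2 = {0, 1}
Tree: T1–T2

A tree decomposition must satisfy three properties: every vertex lies in some bag; for every edge, both endpoints lie together in some bag; and for every vertex, the bags containing it form a connected subtree. Here vertex 2 appears in no bag, so the decomposition is invalid.

No — vertex 2 appears in no bag.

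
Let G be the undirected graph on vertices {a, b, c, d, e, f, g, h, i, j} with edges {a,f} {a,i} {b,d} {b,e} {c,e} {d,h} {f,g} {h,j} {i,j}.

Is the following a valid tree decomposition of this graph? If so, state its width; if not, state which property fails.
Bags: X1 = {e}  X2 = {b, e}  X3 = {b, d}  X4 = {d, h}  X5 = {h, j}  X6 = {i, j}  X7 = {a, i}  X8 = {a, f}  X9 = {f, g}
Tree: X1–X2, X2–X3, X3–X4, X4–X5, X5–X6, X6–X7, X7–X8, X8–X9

No — vertex c appears in no bag.

A tree decomposition must satisfy three properties: every vertex lies in some bag; for every edge, both endpoints lie together in some bag; and for every vertex, the bags containing it form a connected subtree. Here vertex c appears in no bag, so the decomposition is invalid.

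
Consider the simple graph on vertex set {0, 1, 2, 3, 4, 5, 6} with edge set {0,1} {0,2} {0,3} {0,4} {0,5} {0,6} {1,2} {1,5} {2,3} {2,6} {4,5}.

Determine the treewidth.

A width-2 tree decomposition is:
Bags: B1 = {0, 1, 2}  B2 = {0, 1, 5}  B3 = {0, 4, 5}  B4 = {0, 2, 3}  B5 = {0, 2, 6}
Tree: B1–B2, B2–B3, B1–B4, B4–B5
The largest bag has 3 vertices, giving width 2; this decomposition certifies tw(G) ≤ 2. On the other hand G contains the 3-clique {0, 1, 2}. A clique must lie in a single bag of any decomposition, so no decomposition can have width below 2. The upper and lower bounds meet at 2, so that is the treewidth.

2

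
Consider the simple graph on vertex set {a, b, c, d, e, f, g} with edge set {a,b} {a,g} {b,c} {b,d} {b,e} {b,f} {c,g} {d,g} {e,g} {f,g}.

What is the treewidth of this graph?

A width-2 tree decomposition is:
Bags: B1 = {a, b, g}  B2 = {b, d, g}  B3 = {b, e, g}  B4 = {b, f, g}  B5 = {b, c, g}
Tree: B1–B2, B2–B3, B3–B4, B4–B5
Every bag has size at most 3, so the width is 3 − 1 = 2 and tw(G) ≤ 2. The edges g–a–b–d–g form a cycle, so G is not a tree and its treewidth is at least 2. Therefore the treewidth is 2.

2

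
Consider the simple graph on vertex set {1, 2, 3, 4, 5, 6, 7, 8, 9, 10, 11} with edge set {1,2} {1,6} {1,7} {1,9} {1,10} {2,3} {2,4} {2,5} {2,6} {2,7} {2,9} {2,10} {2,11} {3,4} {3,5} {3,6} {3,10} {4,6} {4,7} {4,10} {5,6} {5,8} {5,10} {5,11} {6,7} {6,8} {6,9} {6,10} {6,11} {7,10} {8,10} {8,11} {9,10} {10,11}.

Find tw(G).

A width-4 tree decomposition is:
Bags: B1 = {2, 3, 4, 6, 10}  B2 = {2, 4, 6, 7, 10}  B3 = {2, 3, 5, 6, 10}  B4 = {1, 2, 6, 7, 10}  B5 = {2, 5, 6, 10, 11}  B6 = {5, 6, 8, 10, 11}  B7 = {1, 2, 6, 9, 10}
Tree: B1–B2, B1–B3, B2–B4, B3–B5, B5–B6, B4–B7
Every bag has size at most 5, so the width is 5 − 1 = 4 and tw(G) ≤ 4. For the lower bound, the 5 vertices {5, 6, 8, 10, 11} are pairwise adjacent, and any tree decomposition puts a clique entirely inside one bag — forcing width ≥ 4. Combining the bounds, tw(G) = 4.

4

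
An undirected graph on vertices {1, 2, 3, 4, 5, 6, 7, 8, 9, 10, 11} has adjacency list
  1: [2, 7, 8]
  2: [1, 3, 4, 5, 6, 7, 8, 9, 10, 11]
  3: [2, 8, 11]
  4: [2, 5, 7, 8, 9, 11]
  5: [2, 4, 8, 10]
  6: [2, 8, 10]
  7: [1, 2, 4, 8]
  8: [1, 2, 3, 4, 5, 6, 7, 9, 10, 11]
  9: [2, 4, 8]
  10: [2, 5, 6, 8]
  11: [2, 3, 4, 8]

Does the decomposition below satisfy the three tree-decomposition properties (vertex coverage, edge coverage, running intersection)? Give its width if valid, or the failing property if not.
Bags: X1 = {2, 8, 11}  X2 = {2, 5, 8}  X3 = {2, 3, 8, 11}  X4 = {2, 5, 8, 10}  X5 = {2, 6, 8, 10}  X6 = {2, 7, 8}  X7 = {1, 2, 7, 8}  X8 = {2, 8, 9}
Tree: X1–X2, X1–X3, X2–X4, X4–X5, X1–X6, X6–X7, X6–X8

No — vertex 4 appears in no bag.

A tree decomposition must satisfy three properties: every vertex lies in some bag; for every edge, both endpoints lie together in some bag; and for every vertex, the bags containing it form a connected subtree. Here vertex 4 appears in no bag, so the decomposition is invalid.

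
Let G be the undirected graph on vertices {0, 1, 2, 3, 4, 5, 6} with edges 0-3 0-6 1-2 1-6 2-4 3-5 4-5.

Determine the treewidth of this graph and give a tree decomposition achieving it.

Treewidth 2.
Bags: B1 = {3, 4, 5}  B2 = {0, 3, 4}  B3 = {0, 4, 6}  B4 = {1, 4, 6}  B5 = {1, 2, 4}
Tree: B1–B2, B2–B3, B3–B4, B4–B5

Every bag has size at most 3, so the width is 3 − 1 = 2 and tw(G) ≤ 2. The edges 4–5–3–0–6–1–2–4 form a cycle, so G is not a tree and its treewidth is at least 2. Therefore the treewidth is 2.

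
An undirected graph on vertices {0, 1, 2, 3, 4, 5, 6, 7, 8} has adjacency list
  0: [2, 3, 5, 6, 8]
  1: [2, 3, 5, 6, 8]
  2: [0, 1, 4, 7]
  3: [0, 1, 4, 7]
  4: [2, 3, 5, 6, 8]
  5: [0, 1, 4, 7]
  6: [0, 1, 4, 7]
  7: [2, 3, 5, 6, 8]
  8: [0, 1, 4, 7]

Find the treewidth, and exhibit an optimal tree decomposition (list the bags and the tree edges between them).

The largest bag has 5 vertices, giving width 4; this decomposition certifies tw(G) ≤ 4. For the lower bound: the 5 vertex sets {3,7}, {0,2}, {1,6}, {4}, {8} are disjoint, each induces a connected subgraph, and every pair is joined by at least one edge of G. Contracting each set to a single vertex therefore yields K_{5} as a minor, and since treewidth is minor-monotone, tw(G) ≥ tw(K_{5}) = 4. The upper and lower bounds meet at 4, so that is the treewidth.

Treewidth 4.
One such decomposition:
Bags: B1 = {0, 1, 3, 4, 7}  B2 = {0, 1, 2, 4, 7}  B3 = {0, 1, 4, 6, 7}  B4 = {0, 1, 4, 7, 8}  B5 = {0, 1, 4, 5, 7}
Tree: B1–B2, B2–B3, B3–B4, B4–B5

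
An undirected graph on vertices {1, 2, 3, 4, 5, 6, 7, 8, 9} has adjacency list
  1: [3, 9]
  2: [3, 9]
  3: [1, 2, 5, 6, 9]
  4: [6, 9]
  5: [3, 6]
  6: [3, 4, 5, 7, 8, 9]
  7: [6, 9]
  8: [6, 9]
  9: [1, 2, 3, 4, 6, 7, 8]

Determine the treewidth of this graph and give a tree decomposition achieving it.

Each bag holds 3 vertices, so the decomposition has width 2, which upper-bounds the treewidth. For the lower bound, the 3 vertices {1, 3, 9} are pairwise adjacent, and any tree decomposition puts a clique entirely inside one bag — forcing width ≥ 2. Hence tw(G) = 2 exactly.

Treewidth 2.
One optimal decomposition is:
Bags: B1 = {4, 6, 9}  B2 = {6, 7, 9}  B3 = {6, 8, 9}  B4 = {3, 6, 9}  B5 = {2, 3, 9}  B6 = {1, 3, 9}  B7 = {3, 5, 6}
Tree: B1–B2, B2–B3, B3–B4, B4–B5, B5–B6, B4–B7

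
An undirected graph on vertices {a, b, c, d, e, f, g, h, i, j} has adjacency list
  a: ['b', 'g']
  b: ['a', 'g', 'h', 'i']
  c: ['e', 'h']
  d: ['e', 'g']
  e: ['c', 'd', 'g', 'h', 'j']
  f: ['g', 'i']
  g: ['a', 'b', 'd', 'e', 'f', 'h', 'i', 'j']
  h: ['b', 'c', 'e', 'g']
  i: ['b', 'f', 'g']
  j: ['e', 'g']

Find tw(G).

2

A width-2 tree decomposition is:
Bags: B1 = {e, g, h}  B2 = {c, e, h}  B3 = {d, e, g}  B4 = {b, g, h}  B5 = {b, g, i}  B6 = {f, g, i}  B7 = {a, b, g}  B8 = {e, g, j}
Tree: B1–B2, B1–B3, B1–B4, B4–B5, B5–B6, B5–B7, B1–B8
The largest bag has 3 vertices, giving width 2; this decomposition certifies tw(G) ≤ 2. Conversely, {d, e, g} is a clique of size 3, and the vertices of any clique must share a bag in every tree decomposition; so some bag has ≥ 3 vertices and tw(G) ≥ 2. Combining the bounds, tw(G) = 2.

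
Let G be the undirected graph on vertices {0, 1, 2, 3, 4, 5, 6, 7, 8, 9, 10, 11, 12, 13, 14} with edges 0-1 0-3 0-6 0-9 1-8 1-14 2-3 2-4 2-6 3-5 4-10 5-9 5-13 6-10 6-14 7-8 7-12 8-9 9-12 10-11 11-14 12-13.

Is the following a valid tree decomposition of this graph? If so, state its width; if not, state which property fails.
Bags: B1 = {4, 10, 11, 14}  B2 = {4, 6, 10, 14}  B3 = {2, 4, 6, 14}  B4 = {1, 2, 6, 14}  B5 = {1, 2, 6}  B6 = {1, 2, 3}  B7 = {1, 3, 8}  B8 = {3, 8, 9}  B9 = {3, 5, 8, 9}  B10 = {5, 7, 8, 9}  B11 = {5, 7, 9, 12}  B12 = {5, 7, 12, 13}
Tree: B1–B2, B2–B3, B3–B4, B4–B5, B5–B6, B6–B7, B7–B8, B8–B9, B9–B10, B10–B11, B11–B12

No — vertex 0 appears in no bag.

A tree decomposition must satisfy three properties: every vertex lies in some bag; for every edge, both endpoints lie together in some bag; and for every vertex, the bags containing it form a connected subtree. Here vertex 0 appears in no bag, so the decomposition is invalid.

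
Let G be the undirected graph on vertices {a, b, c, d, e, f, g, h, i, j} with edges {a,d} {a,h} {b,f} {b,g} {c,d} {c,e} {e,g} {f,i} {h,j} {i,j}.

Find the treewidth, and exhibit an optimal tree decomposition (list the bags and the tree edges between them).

Treewidth 2.
One optimal decomposition is:
Bags: B1 = {h, i, j}  B2 = {f, h, i}  B3 = {b, f, h}  B4 = {b, g, h}  B5 = {e, g, h}  B6 = {c, e, h}  B7 = {c, d, h}  B8 = {a, d, h}
Tree: B1–B2, B2–B3, B3–B4, B4–B5, B5–B6, B6–B7, B7–B8

Every bag has size at most 3, so the width is 3 − 1 = 2 and tw(G) ≤ 2. The edges h–j–i–f–b–g–e–c–d–a–h form a cycle, so G is not a tree and its treewidth is at least 2. Combining the bounds, tw(G) = 2.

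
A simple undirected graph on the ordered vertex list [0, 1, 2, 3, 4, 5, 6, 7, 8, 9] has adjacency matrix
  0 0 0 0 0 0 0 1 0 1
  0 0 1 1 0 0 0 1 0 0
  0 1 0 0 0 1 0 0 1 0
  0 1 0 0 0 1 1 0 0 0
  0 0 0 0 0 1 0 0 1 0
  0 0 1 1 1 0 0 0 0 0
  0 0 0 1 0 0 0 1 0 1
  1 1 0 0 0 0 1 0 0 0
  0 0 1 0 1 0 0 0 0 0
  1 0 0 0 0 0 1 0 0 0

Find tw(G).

A width-2 tree decomposition is:
Bags: B1 = {0, 6, 9}  B2 = {0, 6, 7}  B3 = {3, 6, 7}  B4 = {1, 3, 7}  B5 = {1, 3, 5}  B6 = {1, 2, 5}  B7 = {2, 4, 5}  B8 = {2, 4, 8}
Tree: B1–B2, B2–B3, B3–B4, B4–B5, B5–B6, B6–B7, B7–B8
The largest bag has 3 vertices, giving width 2; this decomposition certifies tw(G) ≤ 2. The edges 9–0–7–6–9 form a cycle, so G is not a tree and its treewidth is at least 2. Therefore the treewidth is 2.

2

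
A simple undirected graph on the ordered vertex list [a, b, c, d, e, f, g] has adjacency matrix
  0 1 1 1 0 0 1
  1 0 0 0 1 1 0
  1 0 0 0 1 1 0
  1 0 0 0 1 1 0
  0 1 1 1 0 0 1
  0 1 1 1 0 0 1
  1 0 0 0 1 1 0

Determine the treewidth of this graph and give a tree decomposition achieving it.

Treewidth 3.
One such decomposition:
Bags: B1 = {a, c, e, f}  B2 = {a, b, e, f}  B3 = {a, d, e, f}  B4 = {a, e, f, g}
Tree: B1–B2, B2–B3, B3–B4

Every bag has size at most 4, so the width is 4 − 1 = 3 and tw(G) ≤ 3. For the lower bound: the 4 vertex sets {c,e}, {b,f}, {a}, {d} are disjoint, each induces a connected subgraph, and every pair is joined by at least one edge of G. Contracting each set to a single vertex therefore yields K_{4} as a minor, and since treewidth is minor-monotone, tw(G) ≥ tw(K_{4}) = 3. Hence tw(G) = 3 exactly.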